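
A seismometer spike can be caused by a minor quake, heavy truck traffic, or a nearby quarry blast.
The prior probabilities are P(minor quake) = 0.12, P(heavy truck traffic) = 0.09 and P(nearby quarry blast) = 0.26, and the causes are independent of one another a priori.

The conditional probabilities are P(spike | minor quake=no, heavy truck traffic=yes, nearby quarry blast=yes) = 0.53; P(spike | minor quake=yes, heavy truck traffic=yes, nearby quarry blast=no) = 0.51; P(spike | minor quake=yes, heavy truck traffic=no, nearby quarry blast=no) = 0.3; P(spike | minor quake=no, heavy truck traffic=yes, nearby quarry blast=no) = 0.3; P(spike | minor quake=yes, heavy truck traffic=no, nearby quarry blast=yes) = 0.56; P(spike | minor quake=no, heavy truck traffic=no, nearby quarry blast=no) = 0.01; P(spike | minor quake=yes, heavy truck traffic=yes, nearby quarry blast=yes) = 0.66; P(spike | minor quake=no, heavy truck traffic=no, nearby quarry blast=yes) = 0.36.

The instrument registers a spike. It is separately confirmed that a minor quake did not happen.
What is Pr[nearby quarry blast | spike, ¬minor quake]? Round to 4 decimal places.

For the numerator, keep only nearby quarry blast=true terms: 0.085176 + 0.012402 = 0.097578
Denominator P(spike | ¬minor quake): 0.01·0.91·0.74 + 0.36·0.91·0.26 + 0.3·0.09·0.74 + 0.53·0.09·0.26 = 0.124292
P(nearby quarry blast | spike, ¬minor quake) = 0.097578/0.124292 ≈ 0.7851

Pr[nearby quarry blast | spike, ¬minor quake] ≈ 0.7851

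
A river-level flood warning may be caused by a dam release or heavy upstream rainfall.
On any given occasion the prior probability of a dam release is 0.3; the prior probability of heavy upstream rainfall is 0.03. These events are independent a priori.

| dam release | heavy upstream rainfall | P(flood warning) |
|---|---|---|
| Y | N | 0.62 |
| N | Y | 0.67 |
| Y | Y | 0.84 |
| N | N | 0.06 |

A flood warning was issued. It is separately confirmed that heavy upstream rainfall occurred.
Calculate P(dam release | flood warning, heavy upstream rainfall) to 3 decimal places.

Numerator (weight on configurations with dam release): 0.84*0.3 = 0.252000
Normalizer over all consistent configurations: 0.67*0.7 + 0.84*0.3 = 0.721000
Posterior = 0.252000 / 0.721000 ≈ 0.350

P(dam release | flood warning, heavy upstream rainfall) ≈ 0.350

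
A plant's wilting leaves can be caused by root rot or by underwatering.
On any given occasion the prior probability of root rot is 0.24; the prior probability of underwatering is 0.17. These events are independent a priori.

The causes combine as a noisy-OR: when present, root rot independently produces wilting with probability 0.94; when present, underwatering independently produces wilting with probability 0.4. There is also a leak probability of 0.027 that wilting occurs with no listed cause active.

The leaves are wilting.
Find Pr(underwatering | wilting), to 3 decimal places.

Under noisy-OR, P(wilting | causes) = 1 − (1−0.027)·∏(1−qᵢ) over the active causes.
By total probability over the 4 (root rot, underwatering) configurations:
  P(wilting) = 0.027×0.76×0.83 + 0.4162×0.76×0.17 + 0.94162×0.24×0.83 + 0.964972×0.24×0.17
        = 0.017032 + 0.053773 + 0.187571 + 0.039371 = 0.297747
Keeping only the underwatering-present terms gives 0.093144, so
  P(underwatering | wilting) = 0.093144 / 0.297747 ≈ 0.313

Pr(underwatering | wilting) ≈ 0.313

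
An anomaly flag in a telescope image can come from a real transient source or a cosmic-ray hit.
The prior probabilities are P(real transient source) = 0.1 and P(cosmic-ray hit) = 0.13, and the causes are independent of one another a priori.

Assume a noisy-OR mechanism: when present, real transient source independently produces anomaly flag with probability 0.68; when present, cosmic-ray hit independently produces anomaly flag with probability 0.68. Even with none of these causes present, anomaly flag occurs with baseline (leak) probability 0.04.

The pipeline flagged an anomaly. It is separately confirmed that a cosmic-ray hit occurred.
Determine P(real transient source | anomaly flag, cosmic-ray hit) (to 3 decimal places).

Under noisy-OR, P(anomaly flag | causes) = 1 − (1−0.04)·∏(1−qᵢ) over the active causes.
P(anomaly flag | cosmic-ray hit) = 0.6928×0.9 + 0.901696×0.1 = 0.623520 + 0.090170 = 0.713690
Restricting to configurations with real transient source present: 0.901696×0.1 = 0.090170.
Hence the posterior is 0.090170/0.713690 ≈ 0.126.

P(real transient source | anomaly flag, cosmic-ray hit) ≈ 0.126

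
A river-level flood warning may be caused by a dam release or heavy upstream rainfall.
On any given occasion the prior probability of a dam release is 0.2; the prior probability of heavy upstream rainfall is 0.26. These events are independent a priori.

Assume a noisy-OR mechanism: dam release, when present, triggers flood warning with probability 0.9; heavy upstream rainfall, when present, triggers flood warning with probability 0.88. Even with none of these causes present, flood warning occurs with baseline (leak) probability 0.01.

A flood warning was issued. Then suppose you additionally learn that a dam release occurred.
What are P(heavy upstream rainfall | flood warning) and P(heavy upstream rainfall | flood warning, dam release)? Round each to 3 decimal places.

Under noisy-OR, P(flood warning | causes) = 1 − (1−0.01)·∏(1−qᵢ) over the active causes.
Numerator (weight on configurations with heavy upstream rainfall): 0.183290 + 0.051382 = 0.234672
Normalizer over all consistent configurations: 0.01*0.8*0.74 + 0.8812*0.8*0.26 + 0.901*0.2*0.74 + 0.98812*0.2*0.26 = 0.373940
Posterior = 0.234672 / 0.373940 ≈ 0.628

Now also conditioning on dam release=true:
Sum P(flood warning|·) weighted by the priors over both values of heavy upstream rainfall:
  P(flood warning | dam release) = 0.901*0.74 + 0.98812*0.26
        = 0.666740 + 0.256911 = 0.923651
Configurations with heavy upstream rainfall contribute 0.256911, so
  P(heavy upstream rainfall | flood warning, dam release) = 0.256911 / 0.923651 ≈ 0.278
The drop from 0.628 to 0.278 is the explaining-away (discounting) effect.

P(heavy upstream rainfall | flood warning) ≈ 0.628; P(heavy upstream rainfall | flood warning, dam release) ≈ 0.278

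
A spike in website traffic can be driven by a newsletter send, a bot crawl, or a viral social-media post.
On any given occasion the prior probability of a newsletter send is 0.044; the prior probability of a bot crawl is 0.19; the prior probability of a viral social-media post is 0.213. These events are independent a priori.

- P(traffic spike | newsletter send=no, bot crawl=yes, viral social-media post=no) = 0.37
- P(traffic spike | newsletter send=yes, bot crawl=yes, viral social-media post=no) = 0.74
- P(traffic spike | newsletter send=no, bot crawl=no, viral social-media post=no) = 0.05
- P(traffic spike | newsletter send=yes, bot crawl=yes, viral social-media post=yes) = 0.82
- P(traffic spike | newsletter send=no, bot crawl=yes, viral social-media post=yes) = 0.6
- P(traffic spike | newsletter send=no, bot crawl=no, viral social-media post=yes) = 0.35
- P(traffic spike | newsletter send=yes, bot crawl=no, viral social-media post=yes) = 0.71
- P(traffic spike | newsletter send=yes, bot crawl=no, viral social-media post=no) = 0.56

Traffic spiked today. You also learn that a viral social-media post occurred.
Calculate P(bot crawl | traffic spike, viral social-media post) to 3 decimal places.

P(traffic spike | viral social-media post) = 0.35×0.956×0.81 + 0.6×0.956×0.19 + 0.71×0.044×0.81 + 0.82×0.044×0.19 = 0.271026 + 0.108984 + 0.025304 + 0.006855 = 0.412169
Restricting to configurations with bot crawl present: 0.108984 + 0.006855 = 0.115839.
So P(bot crawl | traffic spike, viral social-media post) = 0.115839/0.412169 ≈ 0.281.

P(bot crawl | traffic spike, viral social-media post) ≈ 0.281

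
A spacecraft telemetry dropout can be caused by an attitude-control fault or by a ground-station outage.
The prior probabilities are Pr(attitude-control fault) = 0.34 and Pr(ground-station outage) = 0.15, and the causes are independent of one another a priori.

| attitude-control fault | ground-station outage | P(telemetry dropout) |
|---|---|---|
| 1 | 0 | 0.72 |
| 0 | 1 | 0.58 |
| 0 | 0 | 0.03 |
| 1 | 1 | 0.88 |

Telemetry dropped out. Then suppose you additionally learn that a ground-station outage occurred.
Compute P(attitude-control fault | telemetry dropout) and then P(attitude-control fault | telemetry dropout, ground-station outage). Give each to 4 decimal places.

P(attitude-control fault | telemetry dropout) ≈ 0.7731; P(attitude-control fault | telemetry dropout, ground-station outage) ≈ 0.4387

For the numerator, keep only attitude-control fault=true terms: 0.208080 + 0.044880 = 0.252960
The normalizing constant is 0.03×0.66×0.85 + 0.58×0.66×0.15 + 0.72×0.34×0.85 + 0.88×0.34×0.15 = 0.327210
Posterior = 0.252960 / 0.327210 ≈ 0.7731

With the extra evidence:
By total probability over both values of attitude-control fault:
  P(telemetry dropout | ground-station outage) = 0.58·0.66 + 0.88·0.34
        = 0.382800 + 0.299200 = 0.682000
The terms with attitude-control fault present sum to 0.299200, so
  P(attitude-control fault | telemetry dropout, ground-station outage) = 0.299200 / 0.682000 ≈ 0.4387
The drop from 0.7731 to 0.4387 is the explaining-away (discounting) effect.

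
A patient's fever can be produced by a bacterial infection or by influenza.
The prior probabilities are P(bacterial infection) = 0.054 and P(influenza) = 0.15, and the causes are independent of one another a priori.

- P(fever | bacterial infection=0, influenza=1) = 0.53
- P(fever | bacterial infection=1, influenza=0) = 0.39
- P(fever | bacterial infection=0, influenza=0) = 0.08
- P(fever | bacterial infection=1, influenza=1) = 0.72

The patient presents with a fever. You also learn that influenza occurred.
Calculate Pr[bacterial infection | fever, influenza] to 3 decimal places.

Sum P(fever|·) weighted by the priors over both values of bacterial infection:
  P(fever | influenza) = 0.53*0.946 + 0.72*0.054
        = 0.501380 + 0.038880 = 0.540260
Configurations with bacterial infection contribute 0.038880, so
  P(bacterial infection | fever, influenza) = 0.038880 / 0.540260 ≈ 0.072

Pr[bacterial infection | fever, influenza] ≈ 0.072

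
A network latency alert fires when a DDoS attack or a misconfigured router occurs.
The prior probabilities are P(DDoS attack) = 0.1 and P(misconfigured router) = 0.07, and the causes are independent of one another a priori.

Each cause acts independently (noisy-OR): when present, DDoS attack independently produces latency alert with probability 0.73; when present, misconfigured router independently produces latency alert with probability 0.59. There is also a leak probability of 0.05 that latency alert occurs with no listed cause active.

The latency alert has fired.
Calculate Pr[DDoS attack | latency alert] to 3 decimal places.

Under noisy-OR, P(latency alert | causes) = 1 − (1−0.05)·∏(1−qᵢ) over the active causes.
For the numerator, keep only DDoS attack=true terms: 0.069146 + 0.006264 = 0.075410
The normalizing constant is 0.05*0.9*0.93 + 0.6105*0.9*0.07 + 0.7435*0.1*0.93 + 0.894835*0.1*0.07 = 0.155722
P(DDoS attack | latency alert) = 0.075410/0.155722 ≈ 0.484

Pr[DDoS attack | latency alert] ≈ 0.484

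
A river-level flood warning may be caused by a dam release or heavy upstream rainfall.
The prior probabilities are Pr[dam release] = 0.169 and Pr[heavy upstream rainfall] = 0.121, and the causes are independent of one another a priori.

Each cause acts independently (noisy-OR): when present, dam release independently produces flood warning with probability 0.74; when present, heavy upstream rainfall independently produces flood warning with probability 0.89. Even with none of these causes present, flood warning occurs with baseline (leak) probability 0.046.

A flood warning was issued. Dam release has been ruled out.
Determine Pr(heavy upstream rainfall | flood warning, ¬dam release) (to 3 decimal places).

Under noisy-OR, P(flood warning | causes) = 1 − (1−0.046)·∏(1−qᵢ) over the active causes.
For the numerator, keep only heavy upstream rainfall=true terms: 0.89506×0.121 = 0.108302
Normalizer over all consistent configurations: 0.046×0.879 + 0.89506×0.121 = 0.148736
P(heavy upstream rainfall | flood warning, ¬dam release) = 0.108302/0.148736 ≈ 0.728

Pr(heavy upstream rainfall | flood warning, ¬dam release) ≈ 0.728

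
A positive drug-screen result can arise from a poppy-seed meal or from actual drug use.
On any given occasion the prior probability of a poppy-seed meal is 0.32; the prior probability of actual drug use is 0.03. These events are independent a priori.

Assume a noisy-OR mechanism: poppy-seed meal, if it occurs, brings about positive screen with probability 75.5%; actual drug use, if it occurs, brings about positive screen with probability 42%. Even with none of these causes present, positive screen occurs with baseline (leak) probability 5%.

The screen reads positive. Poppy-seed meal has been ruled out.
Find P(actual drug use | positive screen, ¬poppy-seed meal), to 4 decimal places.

P(actual drug use | positive screen, ¬poppy-seed meal) ≈ 0.2174

Under noisy-OR, P(positive screen | causes) = 1 − (1−0.05)·∏(1−qᵢ) over the active causes.
For the numerator, keep only actual drug use=true terms: 0.449×0.03 = 0.013470
Normalizer over all consistent configurations: 0.05×0.97 + 0.449×0.03 = 0.061970
P(actual drug use | positive screen, ¬poppy-seed meal) = 0.013470/0.061970 ≈ 0.2174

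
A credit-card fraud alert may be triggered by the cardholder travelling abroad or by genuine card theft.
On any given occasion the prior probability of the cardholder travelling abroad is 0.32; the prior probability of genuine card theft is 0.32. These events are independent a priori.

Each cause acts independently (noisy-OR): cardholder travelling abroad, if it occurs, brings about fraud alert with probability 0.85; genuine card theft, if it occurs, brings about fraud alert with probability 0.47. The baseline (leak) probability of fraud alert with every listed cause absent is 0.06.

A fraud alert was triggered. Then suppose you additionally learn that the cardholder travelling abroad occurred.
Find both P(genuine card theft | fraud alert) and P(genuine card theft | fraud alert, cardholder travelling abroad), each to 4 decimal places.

P(genuine card theft | fraud alert) ≈ 0.4872; P(genuine card theft | fraud alert, cardholder travelling abroad) ≈ 0.3364

Under noisy-OR, P(fraud alert | causes) = 1 − (1−0.06)·∏(1−qᵢ) over the active causes.
Sum P(fraud alert|·) weighted by the priors over the 4 (cardholder travelling abroad, genuine card theft) configurations:
  P(fraud alert) = 0.06·0.68·0.68 + 0.5018·0.68·0.32 + 0.859·0.32·0.68 + 0.92527·0.32·0.32
        = 0.027744 + 0.109192 + 0.186918 + 0.094748 = 0.418602
Keeping only the genuine card theft-present terms gives 0.203940, so
  P(genuine card theft | fraud alert) = 0.203940 / 0.418602 ≈ 0.4872

With the extra evidence:
P(fraud alert | cardholder travelling abroad) = 0.859×0.68 + 0.92527×0.32 = 0.584120 + 0.296086 = 0.880206
Of this, 0.296086 comes from 0.92527×0.32 (the genuine card theft=true cases).
So P(genuine card theft | fraud alert, cardholder travelling abroad) = 0.296086/0.880206 ≈ 0.3364.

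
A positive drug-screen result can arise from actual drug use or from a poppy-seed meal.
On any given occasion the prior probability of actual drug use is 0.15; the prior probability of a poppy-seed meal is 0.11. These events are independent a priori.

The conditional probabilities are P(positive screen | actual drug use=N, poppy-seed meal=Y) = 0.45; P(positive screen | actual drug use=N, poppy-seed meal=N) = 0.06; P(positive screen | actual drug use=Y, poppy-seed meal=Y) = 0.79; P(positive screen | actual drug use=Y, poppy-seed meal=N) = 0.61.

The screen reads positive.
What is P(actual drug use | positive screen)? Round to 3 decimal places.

Numerator (weight on configurations with actual drug use): 0.081435 + 0.013035 = 0.094470
Normalizer over all consistent configurations: 0.06*0.85*0.89 + 0.45*0.85*0.11 + 0.61*0.15*0.89 + 0.79*0.15*0.11 = 0.181935
P(actual drug use | positive screen) = 0.094470/0.181935 ≈ 0.519

P(actual drug use | positive screen) ≈ 0.519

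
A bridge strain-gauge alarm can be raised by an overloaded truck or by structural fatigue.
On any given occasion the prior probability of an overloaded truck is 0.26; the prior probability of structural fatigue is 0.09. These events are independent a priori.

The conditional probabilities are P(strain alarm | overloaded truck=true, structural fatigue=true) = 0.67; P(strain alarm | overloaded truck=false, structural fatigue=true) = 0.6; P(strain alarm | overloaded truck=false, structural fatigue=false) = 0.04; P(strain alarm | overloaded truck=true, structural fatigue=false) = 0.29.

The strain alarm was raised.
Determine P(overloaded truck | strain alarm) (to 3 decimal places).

P(overloaded truck | strain alarm) ≈ 0.558

Sum P(strain alarm|·) weighted by the priors over the 4 (overloaded truck, structural fatigue) configurations:
  P(strain alarm) = 0.04*0.74*0.91 + 0.6*0.74*0.09 + 0.29*0.26*0.91 + 0.67*0.26*0.09
        = 0.026936 + 0.039960 + 0.068614 + 0.015678 = 0.151188
Configurations with overloaded truck contribute 0.084292, so
  P(overloaded truck | strain alarm) = 0.084292 / 0.151188 ≈ 0.558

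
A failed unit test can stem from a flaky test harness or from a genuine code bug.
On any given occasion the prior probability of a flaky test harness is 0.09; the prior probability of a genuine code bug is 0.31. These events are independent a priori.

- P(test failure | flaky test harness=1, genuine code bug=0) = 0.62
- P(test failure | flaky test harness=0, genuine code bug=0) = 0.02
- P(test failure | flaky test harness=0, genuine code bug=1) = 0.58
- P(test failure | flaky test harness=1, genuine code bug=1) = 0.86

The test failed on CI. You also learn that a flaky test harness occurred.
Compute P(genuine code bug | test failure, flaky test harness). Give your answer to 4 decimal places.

P(genuine code bug | test failure, flaky test harness) ≈ 0.3839

By total probability over both values of genuine code bug:
  P(test failure | flaky test harness) = 0.62·0.69 + 0.86·0.31
        = 0.427800 + 0.266600 = 0.694400
Keeping only the genuine code bug-present terms gives 0.266600, so
  P(genuine code bug | test failure, flaky test harness) = 0.266600 / 0.694400 ≈ 0.3839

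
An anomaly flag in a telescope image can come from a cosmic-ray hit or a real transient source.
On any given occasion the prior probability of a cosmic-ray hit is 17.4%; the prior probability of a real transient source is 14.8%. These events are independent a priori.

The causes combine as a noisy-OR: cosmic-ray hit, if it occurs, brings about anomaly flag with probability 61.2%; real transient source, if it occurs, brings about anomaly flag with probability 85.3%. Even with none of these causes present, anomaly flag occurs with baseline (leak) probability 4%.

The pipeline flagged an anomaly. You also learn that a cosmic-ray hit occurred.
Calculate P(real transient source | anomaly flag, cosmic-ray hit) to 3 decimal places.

Under noisy-OR, P(anomaly flag | causes) = 1 − (1−0.04)·∏(1−qᵢ) over the active causes.
Sum P(anomaly flag|·) weighted by the priors over both values of real transient source:
  P(anomaly flag | cosmic-ray hit) = 0.62752×0.852 + 0.945245×0.148
        = 0.534647 + 0.139896 = 0.674543
The terms with real transient source present sum to 0.139896, so
  P(real transient source | anomaly flag, cosmic-ray hit) = 0.139896 / 0.674543 ≈ 0.207

P(real transient source | anomaly flag, cosmic-ray hit) ≈ 0.207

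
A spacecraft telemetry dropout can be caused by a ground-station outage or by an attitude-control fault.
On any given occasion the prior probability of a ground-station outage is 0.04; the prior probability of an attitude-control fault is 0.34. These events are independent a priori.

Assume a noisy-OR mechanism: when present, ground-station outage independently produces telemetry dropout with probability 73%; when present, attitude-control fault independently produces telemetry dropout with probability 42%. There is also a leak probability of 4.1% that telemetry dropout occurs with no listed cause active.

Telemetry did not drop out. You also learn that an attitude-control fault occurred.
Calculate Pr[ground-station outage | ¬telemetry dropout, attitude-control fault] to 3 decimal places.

Pr[ground-station outage | ¬telemetry dropout, attitude-control fault] ≈ 0.011

Under noisy-OR, P(telemetry dropout | causes) = 1 − (1−0.041)·∏(1−qᵢ) over the active causes.
For the numerator, keep only ground-station outage=true terms: 0.150179·0.04 = 0.006007
Normalizer over all consistent configurations: 0.55622·0.96 + 0.150179·0.04 = 0.539978
Posterior = 0.006007 / 0.539978 ≈ 0.011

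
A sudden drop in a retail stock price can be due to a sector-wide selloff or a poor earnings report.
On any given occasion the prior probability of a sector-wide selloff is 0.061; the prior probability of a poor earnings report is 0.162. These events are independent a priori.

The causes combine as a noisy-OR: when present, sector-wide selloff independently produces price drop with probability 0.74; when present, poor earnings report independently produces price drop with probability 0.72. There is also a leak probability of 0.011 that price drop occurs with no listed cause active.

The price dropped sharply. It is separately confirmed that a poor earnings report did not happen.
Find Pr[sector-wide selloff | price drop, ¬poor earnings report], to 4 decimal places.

Pr[sector-wide selloff | price drop, ¬poor earnings report] ≈ 0.8144

Under noisy-OR, P(price drop | causes) = 1 − (1−0.011)·∏(1−qᵢ) over the active causes.
Weight on sector-wide selloff=true, given the evidence: 0.74286*0.061 = 0.045314
Denominator P(price drop | ¬poor earnings report): 0.011*0.939 + 0.74286*0.061 = 0.055643
Posterior = 0.045314 / 0.055643 ≈ 0.8144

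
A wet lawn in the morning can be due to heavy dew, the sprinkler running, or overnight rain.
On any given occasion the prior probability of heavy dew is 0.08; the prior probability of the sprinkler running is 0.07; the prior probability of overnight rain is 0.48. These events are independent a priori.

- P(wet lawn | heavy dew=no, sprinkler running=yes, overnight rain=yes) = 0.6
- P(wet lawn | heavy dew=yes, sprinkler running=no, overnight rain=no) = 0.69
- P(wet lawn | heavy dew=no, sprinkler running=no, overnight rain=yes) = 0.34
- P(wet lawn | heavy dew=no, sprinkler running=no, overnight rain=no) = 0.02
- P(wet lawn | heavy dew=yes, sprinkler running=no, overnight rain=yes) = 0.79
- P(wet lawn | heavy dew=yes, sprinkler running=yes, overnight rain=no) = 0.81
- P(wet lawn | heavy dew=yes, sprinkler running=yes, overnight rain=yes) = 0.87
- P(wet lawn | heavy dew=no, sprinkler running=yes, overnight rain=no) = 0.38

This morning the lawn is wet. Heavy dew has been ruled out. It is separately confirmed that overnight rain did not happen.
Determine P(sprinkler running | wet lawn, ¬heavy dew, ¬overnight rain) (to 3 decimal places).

P(sprinkler running | wet lawn, ¬heavy dew, ¬overnight rain) ≈ 0.588

Numerator (weight on configurations with sprinkler running): 0.38*0.07 = 0.026600
The normalizing constant is 0.02*0.93 + 0.38*0.07 = 0.045200
P(sprinkler running | wet lawn, ¬heavy dew, ¬overnight rain) = 0.026600/0.045200 ≈ 0.588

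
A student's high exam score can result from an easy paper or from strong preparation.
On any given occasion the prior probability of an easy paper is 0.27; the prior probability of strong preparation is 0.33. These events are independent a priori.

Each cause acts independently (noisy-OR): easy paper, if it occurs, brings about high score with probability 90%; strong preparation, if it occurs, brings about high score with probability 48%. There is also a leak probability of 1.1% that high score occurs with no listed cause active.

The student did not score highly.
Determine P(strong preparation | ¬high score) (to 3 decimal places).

Under noisy-OR, P(high score | causes) = 1 − (1−0.011)·∏(1−qᵢ) over the active causes.
Sum P(¬high score|·) weighted by the priors over the 4 (easy paper, strong preparation) configurations:
  P(¬high score) = 0.989×0.73×0.67 + 0.51428×0.73×0.33 + 0.0989×0.27×0.67 + 0.051428×0.27×0.33
        = 0.483720 + 0.123890 + 0.017891 + 0.004582 = 0.630083
Configurations with strong preparation contribute 0.128472, so
  P(strong preparation | ¬high score) = 0.128472 / 0.630083 ≈ 0.204

P(strong preparation | ¬high score) ≈ 0.204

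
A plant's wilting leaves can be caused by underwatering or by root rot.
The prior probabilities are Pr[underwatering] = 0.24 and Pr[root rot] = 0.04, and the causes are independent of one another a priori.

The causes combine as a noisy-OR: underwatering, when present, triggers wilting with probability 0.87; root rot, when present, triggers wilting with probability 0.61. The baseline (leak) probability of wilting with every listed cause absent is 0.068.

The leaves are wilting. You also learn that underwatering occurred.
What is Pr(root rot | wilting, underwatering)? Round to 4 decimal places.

Pr(root rot | wilting, underwatering) ≈ 0.0432

Under noisy-OR, P(wilting | causes) = 1 − (1−0.068)·∏(1−qᵢ) over the active causes.
By total probability over both values of root rot:
  P(wilting | underwatering) = 0.87884·0.96 + 0.952748·0.04
        = 0.843686 + 0.038110 = 0.881796
The terms with root rot present sum to 0.038110, so
  P(root rot | wilting, underwatering) = 0.038110 / 0.881796 ≈ 0.0432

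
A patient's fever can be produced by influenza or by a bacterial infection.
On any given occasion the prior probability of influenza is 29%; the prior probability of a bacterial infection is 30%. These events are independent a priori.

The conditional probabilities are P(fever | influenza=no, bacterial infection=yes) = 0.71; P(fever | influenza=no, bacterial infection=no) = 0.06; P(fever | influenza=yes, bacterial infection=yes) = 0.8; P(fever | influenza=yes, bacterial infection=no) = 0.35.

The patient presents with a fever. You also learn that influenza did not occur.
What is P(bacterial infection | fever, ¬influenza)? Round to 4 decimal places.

Numerator (weight on configurations with bacterial infection): 0.71·0.3 = 0.213000
The normalizing constant is 0.06·0.7 + 0.71·0.3 = 0.255000
Posterior = 0.213000 / 0.255000 ≈ 0.8353

P(bacterial infection | fever, ¬influenza) ≈ 0.8353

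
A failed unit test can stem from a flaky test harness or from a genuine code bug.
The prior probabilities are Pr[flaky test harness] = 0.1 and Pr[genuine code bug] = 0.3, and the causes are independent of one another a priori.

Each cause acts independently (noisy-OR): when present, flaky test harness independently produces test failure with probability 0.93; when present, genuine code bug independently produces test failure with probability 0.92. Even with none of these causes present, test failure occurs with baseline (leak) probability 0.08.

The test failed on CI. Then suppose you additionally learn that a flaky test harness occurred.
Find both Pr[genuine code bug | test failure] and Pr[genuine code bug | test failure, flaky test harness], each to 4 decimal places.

Pr[genuine code bug | test failure] ≈ 0.7072; Pr[genuine code bug | test failure, flaky test harness] ≈ 0.3131

Under noisy-OR, P(test failure | causes) = 1 − (1−0.08)·∏(1−qᵢ) over the active causes.
P(test failure) = 0.08×0.9×0.7 + 0.9264×0.9×0.3 + 0.9356×0.1×0.7 + 0.994848×0.1×0.3 = 0.050400 + 0.250128 + 0.065492 + 0.029845 = 0.395865
Restricting to configurations with genuine code bug present: 0.250128 + 0.029845 = 0.279973.
P(genuine code bug | test failure) = 0.279973 / 0.395865 ≈ 0.7072

Now also conditioning on flaky test harness=true:
P(test failure | flaky test harness) = 0.9356×0.7 + 0.994848×0.3 = 0.654920 + 0.298454 = 0.953374
Restricting to configurations with genuine code bug present: 0.994848×0.3 = 0.298454.
P(genuine code bug | test failure, flaky test harness) = 0.298454 / 0.953374 ≈ 0.3131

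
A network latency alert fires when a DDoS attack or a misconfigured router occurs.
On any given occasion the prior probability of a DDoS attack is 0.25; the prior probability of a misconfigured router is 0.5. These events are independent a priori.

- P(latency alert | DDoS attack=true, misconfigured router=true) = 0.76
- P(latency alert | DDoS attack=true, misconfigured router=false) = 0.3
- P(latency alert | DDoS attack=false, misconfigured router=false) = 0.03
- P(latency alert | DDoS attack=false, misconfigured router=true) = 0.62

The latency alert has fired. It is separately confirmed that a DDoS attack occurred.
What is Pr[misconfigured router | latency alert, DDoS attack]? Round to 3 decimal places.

Pr[misconfigured router | latency alert, DDoS attack] ≈ 0.717

P(latency alert | DDoS attack) = 0.3*0.5 + 0.76*0.5 = 0.150000 + 0.380000 = 0.530000
Restricting to configurations with misconfigured router present: 0.76*0.5 = 0.380000.
Hence the posterior is 0.380000/0.530000 ≈ 0.717.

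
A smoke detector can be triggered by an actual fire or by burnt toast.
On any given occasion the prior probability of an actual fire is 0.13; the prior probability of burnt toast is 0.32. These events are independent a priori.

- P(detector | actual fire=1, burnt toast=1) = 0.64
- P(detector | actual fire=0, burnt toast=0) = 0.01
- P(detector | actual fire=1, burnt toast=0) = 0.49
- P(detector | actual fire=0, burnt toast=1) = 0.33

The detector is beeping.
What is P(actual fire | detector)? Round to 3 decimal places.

Sum P(detector|·) weighted by the priors over the 4 (actual fire, burnt toast) configurations:
  P(detector) = 0.01·0.87·0.68 + 0.33·0.87·0.32 + 0.49·0.13·0.68 + 0.64·0.13·0.32
        = 0.005916 + 0.091872 + 0.043316 + 0.026624 = 0.167728
The terms with actual fire present sum to 0.069940, so
  P(actual fire | detector) = 0.069940 / 0.167728 ≈ 0.417

P(actual fire | detector) ≈ 0.417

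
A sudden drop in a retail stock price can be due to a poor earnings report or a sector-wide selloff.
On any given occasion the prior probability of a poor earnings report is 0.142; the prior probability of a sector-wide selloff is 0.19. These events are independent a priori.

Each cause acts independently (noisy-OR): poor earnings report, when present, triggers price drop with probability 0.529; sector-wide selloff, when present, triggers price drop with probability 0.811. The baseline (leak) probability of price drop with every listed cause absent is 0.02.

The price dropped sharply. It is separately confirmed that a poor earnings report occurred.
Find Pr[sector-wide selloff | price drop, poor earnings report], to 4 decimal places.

Pr[sector-wide selloff | price drop, poor earnings report] ≈ 0.2845

Under noisy-OR, P(price drop | causes) = 1 − (1−0.02)·∏(1−qᵢ) over the active causes.
Weight on sector-wide selloff=true, given the evidence: 0.912761×0.19 = 0.173425
Normalizer over all consistent configurations: 0.53842×0.81 + 0.912761×0.19 = 0.609545
Posterior = 0.173425 / 0.609545 ≈ 0.2845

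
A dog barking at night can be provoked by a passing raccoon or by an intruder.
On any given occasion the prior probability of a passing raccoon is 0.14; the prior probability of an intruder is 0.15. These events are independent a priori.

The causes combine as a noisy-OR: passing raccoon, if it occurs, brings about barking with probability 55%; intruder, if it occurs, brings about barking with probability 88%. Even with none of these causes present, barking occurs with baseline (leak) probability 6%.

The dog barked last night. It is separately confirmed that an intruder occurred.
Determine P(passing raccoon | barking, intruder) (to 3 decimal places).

Under noisy-OR, P(barking | causes) = 1 − (1−0.06)·∏(1−qᵢ) over the active causes.
Weight on passing raccoon=true, given the evidence: 0.94924*0.14 = 0.132894
Denominator P(barking | intruder): 0.8872*0.86 + 0.94924*0.14 = 0.895886
Posterior = 0.132894 / 0.895886 ≈ 0.148

P(passing raccoon | barking, intruder) ≈ 0.148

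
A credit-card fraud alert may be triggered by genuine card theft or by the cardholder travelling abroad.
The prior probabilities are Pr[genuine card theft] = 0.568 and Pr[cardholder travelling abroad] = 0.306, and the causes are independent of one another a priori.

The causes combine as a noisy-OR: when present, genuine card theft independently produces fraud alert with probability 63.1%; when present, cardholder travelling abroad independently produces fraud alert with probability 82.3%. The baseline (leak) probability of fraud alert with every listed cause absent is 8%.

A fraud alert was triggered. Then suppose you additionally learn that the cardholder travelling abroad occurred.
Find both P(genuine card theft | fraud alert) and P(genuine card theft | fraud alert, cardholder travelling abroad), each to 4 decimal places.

P(genuine card theft | fraud alert) ≈ 0.7589; P(genuine card theft | fraud alert, cardholder travelling abroad) ≈ 0.5962

Under noisy-OR, P(fraud alert | causes) = 1 − (1−0.08)·∏(1−qᵢ) over the active causes.
Enumerate the 4 (genuine card theft, cardholder travelling abroad) configurations and weight by the priors:
  P(fraud alert) = 0.08·0.432·0.694 + 0.83716·0.432·0.306 + 0.66052·0.568·0.694 + 0.939912·0.568·0.306
        = 0.023985 + 0.110666 + 0.260372 + 0.163364 = 0.558387
Keeping only the genuine card theft-present terms gives 0.423736, so
  P(genuine card theft | fraud alert) = 0.423736 / 0.558387 ≈ 0.7589

With the extra evidence:
P(fraud alert | cardholder travelling abroad) = 0.83716×0.432 + 0.939912×0.568 = 0.361653 + 0.533870 = 0.895523
Of this, 0.533870 comes from 0.939912×0.568 (the genuine card theft=true cases).
So P(genuine card theft | fraud alert, cardholder travelling abroad) = 0.533870/0.895523 ≈ 0.5962.
Conditioning on cardholder travelling abroad lowers the posterior on genuine card theft: the classic explaining-away effect in a common-effect structure.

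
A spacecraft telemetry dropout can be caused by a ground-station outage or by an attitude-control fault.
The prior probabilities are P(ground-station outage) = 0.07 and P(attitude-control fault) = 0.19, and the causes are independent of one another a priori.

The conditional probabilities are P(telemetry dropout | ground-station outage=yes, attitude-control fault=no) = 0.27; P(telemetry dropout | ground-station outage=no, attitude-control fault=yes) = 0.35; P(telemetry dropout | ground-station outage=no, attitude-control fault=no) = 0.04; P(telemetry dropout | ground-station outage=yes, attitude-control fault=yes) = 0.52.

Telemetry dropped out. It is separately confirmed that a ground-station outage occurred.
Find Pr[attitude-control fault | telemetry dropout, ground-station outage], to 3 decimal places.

Pr[attitude-control fault | telemetry dropout, ground-station outage] ≈ 0.311

Enumerate both values of attitude-control fault and weight by the priors:
  P(telemetry dropout | ground-station outage) = 0.27×0.81 + 0.52×0.19
        = 0.218700 + 0.098800 = 0.317500
Configurations with attitude-control fault contribute 0.098800, so
  P(attitude-control fault | telemetry dropout, ground-station outage) = 0.098800 / 0.317500 ≈ 0.311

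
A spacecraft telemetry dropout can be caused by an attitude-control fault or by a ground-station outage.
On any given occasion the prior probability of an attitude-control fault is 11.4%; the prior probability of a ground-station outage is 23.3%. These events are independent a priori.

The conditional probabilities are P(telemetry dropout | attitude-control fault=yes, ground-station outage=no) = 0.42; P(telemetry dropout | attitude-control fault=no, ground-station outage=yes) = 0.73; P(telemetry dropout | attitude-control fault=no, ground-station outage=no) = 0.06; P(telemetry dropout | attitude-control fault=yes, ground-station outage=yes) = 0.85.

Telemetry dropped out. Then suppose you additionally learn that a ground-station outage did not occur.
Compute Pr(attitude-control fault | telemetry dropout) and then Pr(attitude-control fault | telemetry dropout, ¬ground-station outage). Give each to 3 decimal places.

P(telemetry dropout) = 0.06·0.886·0.767 + 0.73·0.886·0.233 + 0.42·0.114·0.767 + 0.85·0.114·0.233 = 0.040774 + 0.150700 + 0.036724 + 0.022578 = 0.250776
The attitude-control fault-present share is 0.036724 + 0.022578 = 0.059302.
Hence the posterior is 0.059302/0.250776 ≈ 0.236.

Now also conditioning on ground-station outage≠true:
Numerator (weight on configurations with attitude-control fault): 0.42·0.114 = 0.047880
Normalizer over all consistent configurations: 0.06·0.886 + 0.42·0.114 = 0.101040
P(attitude-control fault | telemetry dropout, ¬ground-station outage) = 0.047880/0.101040 ≈ 0.474
Ruling out ground-station outage raises the posterior on attitude-control fault — the flip side of explaining away.

Pr(attitude-control fault | telemetry dropout) ≈ 0.236; Pr(attitude-control fault | telemetry dropout, ¬ground-station outage) ≈ 0.474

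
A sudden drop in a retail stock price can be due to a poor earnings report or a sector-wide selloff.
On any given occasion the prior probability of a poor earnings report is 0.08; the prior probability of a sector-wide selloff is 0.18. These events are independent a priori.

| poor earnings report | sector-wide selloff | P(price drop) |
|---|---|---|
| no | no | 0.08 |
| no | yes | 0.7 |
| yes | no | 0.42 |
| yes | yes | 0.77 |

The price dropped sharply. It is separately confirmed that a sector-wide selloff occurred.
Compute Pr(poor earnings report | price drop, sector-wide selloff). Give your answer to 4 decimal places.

Pr(poor earnings report | price drop, sector-wide selloff) ≈ 0.0873

P(price drop | sector-wide selloff) = 0.7*0.92 + 0.77*0.08 = 0.644000 + 0.061600 = 0.705600
Of this, 0.061600 comes from 0.77*0.08 (the poor earnings report=true cases).
P(poor earnings report | price drop, sector-wide selloff) = 0.061600 / 0.705600 ≈ 0.0873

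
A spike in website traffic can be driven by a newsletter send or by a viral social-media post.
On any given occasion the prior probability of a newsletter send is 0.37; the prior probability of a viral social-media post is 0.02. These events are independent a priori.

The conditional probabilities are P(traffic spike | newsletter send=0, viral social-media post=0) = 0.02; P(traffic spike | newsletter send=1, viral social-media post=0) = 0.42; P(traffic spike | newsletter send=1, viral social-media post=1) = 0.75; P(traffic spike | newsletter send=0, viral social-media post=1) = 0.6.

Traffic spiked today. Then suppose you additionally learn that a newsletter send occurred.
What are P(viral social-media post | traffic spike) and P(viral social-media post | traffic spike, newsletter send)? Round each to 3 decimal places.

P(viral social-media post | traffic spike) ≈ 0.074; P(viral social-media post | traffic spike, newsletter send) ≈ 0.035

For the numerator, keep only viral social-media post=true terms: 0.007560 + 0.005550 = 0.013110
Normalizer over all consistent configurations: 0.02·0.63·0.98 + 0.6·0.63·0.02 + 0.42·0.37·0.98 + 0.75·0.37·0.02 = 0.177750
Posterior = 0.013110 / 0.177750 ≈ 0.074

Now also conditioning on newsletter send=true:
P(traffic spike | newsletter send) = 0.42×0.98 + 0.75×0.02 = 0.411600 + 0.015000 = 0.426600
Of this, 0.015000 comes from 0.75×0.02 (the viral social-media post=true cases).
P(viral social-media post | traffic spike, newsletter send) = 0.015000 / 0.426600 ≈ 0.035
Conditioning on newsletter send lowers the posterior on viral social-media post: the classic explaining-away effect in a common-effect structure.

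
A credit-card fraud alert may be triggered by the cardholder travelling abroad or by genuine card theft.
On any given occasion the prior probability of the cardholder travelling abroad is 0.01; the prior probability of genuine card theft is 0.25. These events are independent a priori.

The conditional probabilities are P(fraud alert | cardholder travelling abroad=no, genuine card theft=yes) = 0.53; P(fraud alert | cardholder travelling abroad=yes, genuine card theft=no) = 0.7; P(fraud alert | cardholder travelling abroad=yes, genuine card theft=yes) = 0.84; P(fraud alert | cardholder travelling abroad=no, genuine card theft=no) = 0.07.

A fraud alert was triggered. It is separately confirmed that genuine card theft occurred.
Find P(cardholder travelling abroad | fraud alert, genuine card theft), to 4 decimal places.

P(cardholder travelling abroad | fraud alert, genuine card theft) ≈ 0.0158

Weight on cardholder travelling abroad=true, given the evidence: 0.84×0.01 = 0.008400
The normalizing constant is 0.53×0.99 + 0.84×0.01 = 0.533100
Posterior = 0.008400 / 0.533100 ≈ 0.0158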